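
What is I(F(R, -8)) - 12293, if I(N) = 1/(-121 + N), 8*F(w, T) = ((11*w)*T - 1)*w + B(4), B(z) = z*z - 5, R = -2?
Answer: -16066959/1307 ≈ -12293.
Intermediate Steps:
B(z) = -5 + z² (B(z) = z² - 5 = -5 + z²)
F(w, T) = 11/8 + w*(-1 + 11*T*w)/8 (F(w, T) = (((11*w)*T - 1)*w + (-5 + 4²))/8 = ((11*T*w - 1)*w + (-5 + 16))/8 = ((-1 + 11*T*w)*w + 11)/8 = (w*(-1 + 11*T*w) + 11)/8 = (11 + w*(-1 + 11*T*w))/8 = 11/8 + w*(-1 + 11*T*w)/8)
I(F(R, -8)) - 12293 = 1/(-121 + (11/8 - ⅛*(-2) + (11/8)*(-8)*(-2)²)) - 12293 = 1/(-121 + (11/8 + ¼ + (11/8)*(-8)*4)) - 12293 = 1/(-121 + (11/8 + ¼ - 44)) - 12293 = 1/(-121 - 339/8) - 12293 = 1/(-1307/8) - 12293 = -8/1307 - 12293 = -16066959/1307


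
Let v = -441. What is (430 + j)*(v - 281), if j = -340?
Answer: -64980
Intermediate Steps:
(430 + j)*(v - 281) = (430 - 340)*(-441 - 281) = 90*(-722) = -64980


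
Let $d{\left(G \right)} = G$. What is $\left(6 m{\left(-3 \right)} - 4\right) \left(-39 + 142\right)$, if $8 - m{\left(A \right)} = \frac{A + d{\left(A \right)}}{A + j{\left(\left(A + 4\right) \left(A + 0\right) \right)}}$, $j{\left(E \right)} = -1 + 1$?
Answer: $3296$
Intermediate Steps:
$j{\left(E \right)} = 0$
$m{\left(A \right)} = 6$ ($m{\left(A \right)} = 8 - \frac{A + A}{A + 0} = 8 - \frac{2 A}{A} = 8 - 2 = 6$)
$\left(6 m{\left(-3 \right)} - 4\right) \left(-39 + 142\right) = \left(6 \cdot 6 - 4\right) \left(-39 + 142\right) = \left(36 - 4\right) 103 = 32 \cdot 103 = 3296$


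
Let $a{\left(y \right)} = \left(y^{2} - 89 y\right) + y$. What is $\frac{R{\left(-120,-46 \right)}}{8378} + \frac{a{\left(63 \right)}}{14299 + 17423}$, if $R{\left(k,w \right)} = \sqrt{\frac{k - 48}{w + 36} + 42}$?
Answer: $- \frac{525}{10574} + \frac{7 \sqrt{30}}{41890} \approx -0.048735$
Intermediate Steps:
$a{\left(y \right)} = y^{2} - 88 y$
$R{\left(k,w \right)} = \sqrt{42 + \frac{-48 + k}{36 + w}}$ ($R{\left(k,w \right)} = \sqrt{\frac{-48 + k}{36 + w} + 42} = \sqrt{42 + \frac{-48 + k}{36 + w}}$)
$\frac{R{\left(-120,-46 \right)}}{8378} + \frac{a{\left(63 \right)}}{14299 + 17423} = \frac{\sqrt{\frac{1464 - 120 + 42 \left(-46\right)}{36 - 46}}}{8378} + \frac{63 \left(-88 + 63\right)}{14299 + 17423} = \sqrt{\frac{1464 - 120 - 1932}{-10}} \cdot \frac{1}{8378} + \frac{63 \left(-25\right)}{31722} = \sqrt{\left(- \frac{1}{10}\right) \left(-588\right)} \frac{1}{8378} - \frac{525}{10574} = \sqrt{\frac{294}{5}} \cdot \frac{1}{8378} - \frac{525}{10574} = \frac{7 \sqrt{30}}{5} \cdot \frac{1}{8378} - \frac{525}{10574} = \frac{7 \sqrt{30}}{41890} - \frac{525}{10574} = - \frac{525}{10574} + \frac{7 \sqrt{30}}{41890}$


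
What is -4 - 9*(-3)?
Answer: 23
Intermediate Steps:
-4 - 9*(-3) = -4 + 27 = 23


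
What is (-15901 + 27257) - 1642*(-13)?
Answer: 32702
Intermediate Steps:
(-15901 + 27257) - 1642*(-13) = 11356 + 21346 = 32702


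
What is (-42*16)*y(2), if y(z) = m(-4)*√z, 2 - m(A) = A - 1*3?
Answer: -6048*√2 ≈ -8553.2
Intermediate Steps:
m(A) = 5 - A (m(A) = 2 - (A - 1*3) = 2 - (A - 3) = 2 - (-3 + A) = 2 + (3 - A) = 5 - A)
y(z) = 9*√z (y(z) = (5 - 1*(-4))*√z = (5 + 4)*√z = 9*√z)
(-42*16)*y(2) = (-42*16)*(9*√2) = -6048*√2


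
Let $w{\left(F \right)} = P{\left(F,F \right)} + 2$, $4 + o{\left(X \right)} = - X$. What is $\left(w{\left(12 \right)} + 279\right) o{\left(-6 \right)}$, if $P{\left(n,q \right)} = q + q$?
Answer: $610$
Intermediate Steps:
$o{\left(X \right)} = -4 - X$
$P{\left(n,q \right)} = 2 q$
$w{\left(F \right)} = 2 + 2 F$ ($w{\left(F \right)} = 2 F + 2 = 2 + 2 F$)
$\left(w{\left(12 \right)} + 279\right) o{\left(-6 \right)} = \left(\left(2 + 2 \cdot 12\right) + 279\right) \left(-4 - -6\right) = \left(\left(2 + 24\right) + 279\right) \left(-4 + 6\right) = \left(26 + 279\right) 2 = 305 \cdot 2 = 610$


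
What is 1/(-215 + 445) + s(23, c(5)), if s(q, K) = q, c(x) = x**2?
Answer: 5291/230 ≈ 23.004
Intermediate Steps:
1/(-215 + 445) + s(23, c(5)) = 1/(-215 + 445) + 23 = 1/230 + 23 = 5291/230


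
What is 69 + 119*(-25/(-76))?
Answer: 8219/76 ≈ 108.14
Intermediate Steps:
69 + 119*(-25/(-76)) = 69 + 119*(-25*(-1/76)) = 69 + 119*(25/76) = 69 + 2975/76 = 8219/76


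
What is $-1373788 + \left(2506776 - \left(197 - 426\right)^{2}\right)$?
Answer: $1080547$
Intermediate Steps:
$-1373788 + \left(2506776 - \left(197 - 426\right)^{2}\right) = -1373788 + \left(2506776 - \left(-229\right)^{2}\right) = -1373788 + \left(2506776 - 52441\right) = -1373788 + 2454335 = 1080547$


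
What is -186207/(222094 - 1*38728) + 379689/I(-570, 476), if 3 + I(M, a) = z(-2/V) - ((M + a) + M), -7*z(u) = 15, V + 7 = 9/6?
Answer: 81082597589/140947332 ≈ 575.27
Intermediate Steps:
V = -11/2 (V = -7 + 9/6 = -7 + 9*(1/6) = -7 + 3/2 = -11/2 ≈ -5.5000)
z(u) = -15/7 (z(u) = -1/7*15 = -15/7)
I(M, a) = -36/7 - a - 2*M (I(M, a) = -3 + (-15/7 - ((M + a) + M)) = -3 + (-15/7 - (a + 2*M)) = -3 + (-15/7 + (-a - 2*M)) = -3 + (-15/7 - a - 2*M) = -36/7 - a - 2*M)
-186207/(222094 - 1*38728) + 379689/I(-570, 476) = -186207/(222094 - 1*38728) + 379689/(-36/7 - 1*476 - 2*(-570)) = -186207/(222094 - 38728) + 379689/(-36/7 - 476 + 1140) = -186207/183366 + 379689/(4612/7) = -186207*1/183366 + 379689*(7/4612) = -62069/61122 + 2657823/4612 = 81082597589/140947332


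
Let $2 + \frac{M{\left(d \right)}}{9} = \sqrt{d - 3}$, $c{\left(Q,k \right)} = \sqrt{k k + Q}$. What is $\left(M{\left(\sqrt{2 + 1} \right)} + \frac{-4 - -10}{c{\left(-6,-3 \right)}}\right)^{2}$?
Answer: $\left(-18 + 2 \sqrt{3} + 9 i \sqrt{3 - \sqrt{3}}\right)^{2} \approx 108.59 - 294.62 i$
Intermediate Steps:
$c{\left(Q,k \right)} = \sqrt{Q + k^{2}}$ ($c{\left(Q,k \right)} = \sqrt{k^{2} + Q} = \sqrt{Q + k^{2}}$)
$M{\left(d \right)} = -18 + 9 \sqrt{-3 + d}$ ($M{\left(d \right)} = -18 + 9 \sqrt{d - 3} = -18 + 9 \sqrt{-3 + d}$)
$\left(M{\left(\sqrt{2 + 1} \right)} + \frac{-4 - -10}{c{\left(-6,-3 \right)}}\right)^{2} = \left(\left(-18 + 9 \sqrt{-3 + \sqrt{2 + 1}}\right) + \frac{-4 - -10}{\sqrt{-6 + \left(-3\right)^{2}}}\right)^{2} = \left(\left(-18 + 9 \sqrt{-3 + \sqrt{3}}\right) + \frac{-4 + 10}{\sqrt{-6 + 9}}\right)^{2} = \left(\left(-18 + 9 \sqrt{-3 + \sqrt{3}}\right) + \frac{6}{\sqrt{3}}\right)^{2} = \left(\left(-18 + 9 \sqrt{-3 + \sqrt{3}}\right) + 6 \frac{\sqrt{3}}{3}\right)^{2} = \left(\left(-18 + 9 \sqrt{-3 + \sqrt{3}}\right) + 2 \sqrt{3}\right)^{2} = \left(-18 + 2 \sqrt{3} + 9 \sqrt{-3 + \sqrt{3}}\right)^{2}$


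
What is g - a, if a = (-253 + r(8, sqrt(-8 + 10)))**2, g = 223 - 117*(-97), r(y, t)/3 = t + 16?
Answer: -30471 + 1230*sqrt(2) ≈ -28732.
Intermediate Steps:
r(y, t) = 48 + 3*t (r(y, t) = 3*(t + 16) = 3*(16 + t) = 48 + 3*t)
g = 11572 (g = 223 + 11349 = 11572)
a = (-205 + 3*sqrt(2))**2 (a = (-253 + (48 + 3*sqrt(-8 + 10)))**2 = (-253 + (48 + 3*sqrt(2)))**2 = (-205 + 3*sqrt(2))**2 ≈ 40304.)
g - a = 11572 - (42043 - 1230*sqrt(2)) = 11572 + (-42043 + 1230*sqrt(2)) = -30471 + 1230*sqrt(2)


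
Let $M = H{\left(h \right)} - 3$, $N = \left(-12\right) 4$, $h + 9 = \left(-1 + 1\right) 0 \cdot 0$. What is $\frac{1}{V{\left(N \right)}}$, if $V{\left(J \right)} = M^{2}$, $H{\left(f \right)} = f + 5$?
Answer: $\frac{1}{49} \approx 0.020408$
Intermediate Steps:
$h = -9$ ($h = -9 + \left(-1 + 1\right) 0 \cdot 0 = -9 + 0 \cdot 0 \cdot 0 = -9 + 0 \cdot 0 = -9 + 0 = -9$)
$H{\left(f \right)} = 5 + f$
$N = -48$
$M = -7$ ($M = \left(5 - 9\right) - 3 = -4 - 3 = -7$)
$V{\left(J \right)} = 49$ ($V{\left(J \right)} = \left(-7\right)^{2} = 49$)
$\frac{1}{V{\left(N \right)}} = \frac{1}{49}$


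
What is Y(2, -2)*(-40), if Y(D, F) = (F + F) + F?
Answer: 240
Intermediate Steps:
Y(D, F) = 3*F (Y(D, F) = 2*F + F = 3*F)
Y(2, -2)*(-40) = (3*(-2))*(-40) = -6*(-40) = 240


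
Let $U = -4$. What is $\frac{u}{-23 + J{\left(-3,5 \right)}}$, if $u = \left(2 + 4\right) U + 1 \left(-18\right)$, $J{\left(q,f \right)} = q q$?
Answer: $3$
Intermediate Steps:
$J{\left(q,f \right)} = q^{2}$
$u = -42$ ($u = \left(2 + 4\right) \left(-4\right) + 1 \left(-18\right) = 6 \left(-4\right) - 18 = -24 - 18 = -42$)
$\frac{u}{-23 + J{\left(-3,5 \right)}} = \frac{1}{-23 + \left(-3\right)^{2}} \left(-42\right) = \frac{1}{-23 + 9} \left(-42\right) = \frac{1}{-14} \left(-42\right) = \left(- \frac{1}{14}\right) \left(-42\right) = 3$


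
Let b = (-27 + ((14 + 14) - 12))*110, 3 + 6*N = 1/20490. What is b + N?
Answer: -148818869/122940 ≈ -1210.5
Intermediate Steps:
N = -61469/122940 (N = -½ + (⅙)/20490 = -½ + (⅙)*(1/20490) = -½ + 1/122940 = -61469/122940 ≈ -0.49999)
b = -1210 (b = (-27 + (28 - 12))*110 = (-27 + 16)*110 = -11*110 = -1210)
b + N = -1210 - 61469/122940 = -148818869/122940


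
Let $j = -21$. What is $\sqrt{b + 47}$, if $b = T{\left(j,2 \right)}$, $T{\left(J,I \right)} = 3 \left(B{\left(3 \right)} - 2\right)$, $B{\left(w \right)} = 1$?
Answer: $2 \sqrt{11} \approx 6.6332$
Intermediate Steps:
$T{\left(J,I \right)} = -3$ ($T{\left(J,I \right)} = 3 \left(1 - 2\right) = 3 \left(-1\right) = -3$)
$b = -3$
$\sqrt{b + 47} = \sqrt{-3 + 47} = \sqrt{44} = 2 \sqrt{11}$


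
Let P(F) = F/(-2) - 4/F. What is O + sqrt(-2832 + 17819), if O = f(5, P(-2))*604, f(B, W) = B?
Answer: 3020 + sqrt(14987) ≈ 3142.4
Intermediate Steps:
P(F) = -4/F - F/2 (P(F) = F*(-1/2) - 4/F = -F/2 - 4/F = -4/F - F/2)
O = 3020 (O = 5*604 = 3020)
O + sqrt(-2832 + 17819) = 3020 + sqrt(-2832 + 17819) = 3020 + sqrt(14987)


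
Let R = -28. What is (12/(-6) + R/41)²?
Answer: 12100/1681 ≈ 7.1981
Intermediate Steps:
(12/(-6) + R/41)² = (12/(-6) - 28/41)² = (12*(-⅙) - 28*1/41)² = (-2 - 28/41)² = (-110/41)² = 12100/1681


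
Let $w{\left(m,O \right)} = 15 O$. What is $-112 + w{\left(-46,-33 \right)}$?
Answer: $-607$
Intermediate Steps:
$-112 + w{\left(-46,-33 \right)} = -112 + 15 \left(-33\right) = -112 - 495 = -607$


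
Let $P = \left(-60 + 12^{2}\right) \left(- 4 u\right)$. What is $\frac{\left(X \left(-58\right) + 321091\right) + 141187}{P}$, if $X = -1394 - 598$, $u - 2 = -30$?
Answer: $\frac{288907}{4704} \approx 61.417$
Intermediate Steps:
$u = -28$ ($u = 2 - 30 = -28$)
$X = -1992$
$P = 9408$ ($P = \left(-60 + 12^{2}\right) \left(\left(-4\right) \left(-28\right)\right) = \left(-60 + 144\right) 112 = 84 \cdot 112 = 9408$)
$\frac{\left(X \left(-58\right) + 321091\right) + 141187}{P} = \frac{\left(\left(-1992\right) \left(-58\right) + 321091\right) + 141187}{9408} = \left(\left(115536 + 321091\right) + 141187\right) \frac{1}{9408} = \left(436627 + 141187\right) \frac{1}{9408} = 577814 \cdot \frac{1}{9408} = \frac{288907}{4704}$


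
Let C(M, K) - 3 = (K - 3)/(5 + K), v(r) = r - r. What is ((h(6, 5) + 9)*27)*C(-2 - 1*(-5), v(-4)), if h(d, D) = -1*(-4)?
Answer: 4212/5 ≈ 842.40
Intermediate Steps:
h(d, D) = 4
v(r) = 0
C(M, K) = 3 + (-3 + K)/(5 + K) (C(M, K) = 3 + (K - 3)/(5 + K) = 3 + (-3 + K)/(5 + K))
((h(6, 5) + 9)*27)*C(-2 - 1*(-5), v(-4)) = ((4 + 9)*27)*(4*(3 + 0)/(5 + 0)) = (13*27)*(4*3/5) = 351*(4*(⅕)*3) = 351*(12/5) = 4212/5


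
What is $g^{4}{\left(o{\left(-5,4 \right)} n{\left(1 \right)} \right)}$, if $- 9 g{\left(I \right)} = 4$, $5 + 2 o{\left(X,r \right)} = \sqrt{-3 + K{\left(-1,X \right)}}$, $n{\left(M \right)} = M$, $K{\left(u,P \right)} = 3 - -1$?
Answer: $\frac{256}{6561} \approx 0.039018$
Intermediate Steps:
$K{\left(u,P \right)} = 4$ ($K{\left(u,P \right)} = 3 + 1 = 4$)
$o{\left(X,r \right)} = -2$ ($o{\left(X,r \right)} = - \frac{5}{2} + \frac{\sqrt{-3 + 4}}{2} = - \frac{5}{2} + \frac{\sqrt{1}}{2} = - \frac{5}{2} + \frac{1}{2} \cdot 1 = - \frac{5}{2} + \frac{1}{2} = -2$)
$g{\left(I \right)} = - \frac{4}{9}$ ($g{\left(I \right)} = \left(- \frac{1}{9}\right) 4 = - \frac{4}{9}$)
$g^{4}{\left(o{\left(-5,4 \right)} n{\left(1 \right)} \right)} = \left(- \frac{4}{9}\right)^{4} = \frac{256}{6561}$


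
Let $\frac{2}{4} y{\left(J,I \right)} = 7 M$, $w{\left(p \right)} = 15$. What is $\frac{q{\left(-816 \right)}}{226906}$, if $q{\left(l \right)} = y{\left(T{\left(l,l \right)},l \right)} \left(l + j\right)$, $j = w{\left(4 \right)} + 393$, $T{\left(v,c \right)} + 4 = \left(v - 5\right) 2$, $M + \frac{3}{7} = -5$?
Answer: $\frac{15504}{113453} \approx 0.13666$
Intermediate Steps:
$M = - \frac{38}{7}$ ($M = - \frac{3}{7} - 5 = - \frac{38}{7} \approx -5.4286$)
$T{\left(v,c \right)} = -14 + 2 v$ ($T{\left(v,c \right)} = -4 + \left(v - 5\right) 2 = -4 + \left(-5 + v\right) 2 = -4 + \left(-10 + 2 v\right) = -14 + 2 v$)
$j = 408$ ($j = 15 + 393 = 408$)
$y{\left(J,I \right)} = -76$ ($y{\left(J,I \right)} = 2 \cdot 7 \left(- \frac{38}{7}\right) = 2 \left(-38\right) = -76$)
$q{\left(l \right)} = -31008 - 76 l$ ($q{\left(l \right)} = - 76 \left(l + 408\right) = - 76 \left(408 + l\right) = -31008 - 76 l$)
$\frac{q{\left(-816 \right)}}{226906} = \frac{-31008 - -62016}{226906} = \left(-31008 + 62016\right) \frac{1}{226906} = 31008 \cdot \frac{1}{226906} = \frac{15504}{113453}$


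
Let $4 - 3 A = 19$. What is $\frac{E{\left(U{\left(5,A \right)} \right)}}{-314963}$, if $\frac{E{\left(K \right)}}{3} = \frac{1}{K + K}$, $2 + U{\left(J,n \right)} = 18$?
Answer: $- \frac{3}{10078816} \approx -2.9765 \cdot 10^{-7}$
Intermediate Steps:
$A = -5$ ($A = \frac{4}{3} - \frac{19}{3} = -5$)
$U{\left(J,n \right)} = 16$ ($U{\left(J,n \right)} = -2 + 18 = 16$)
$E{\left(K \right)} = \frac{3}{2 K}$ ($E{\left(K \right)} = \frac{3}{K + K} = \frac{3}{2 K}$)
$\frac{E{\left(U{\left(5,A \right)} \right)}}{-314963} = \frac{\frac{3}{2} \cdot \frac{1}{16}}{-314963} = \frac{3}{2} \cdot \frac{1}{16} \left(- \frac{1}{314963}\right) = \frac{3}{32} \left(- \frac{1}{314963}\right) = - \frac{3}{10078816}$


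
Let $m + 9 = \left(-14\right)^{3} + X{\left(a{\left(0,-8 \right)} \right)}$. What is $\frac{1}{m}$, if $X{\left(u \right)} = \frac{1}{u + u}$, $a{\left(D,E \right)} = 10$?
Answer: $- \frac{20}{55059} \approx -0.00036325$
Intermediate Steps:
$X{\left(u \right)} = \frac{1}{2 u}$
$m = - \frac{55059}{20}$ ($m = -9 + \left(\left(-14\right)^{3} + \frac{1}{2 \cdot 10}\right) = -9 + \left(-2744 + \frac{1}{2} \cdot \frac{1}{10}\right) = -9 + \left(-2744 + \frac{1}{20}\right) = -9 - \frac{54879}{20} = - \frac{55059}{20} \approx -2752.9$)
$\frac{1}{m} = \frac{1}{- \frac{55059}{20}} = - \frac{20}{55059}$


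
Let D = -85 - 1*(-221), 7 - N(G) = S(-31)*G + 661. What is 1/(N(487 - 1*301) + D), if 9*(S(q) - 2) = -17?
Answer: -3/1616 ≈ -0.0018564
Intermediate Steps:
S(q) = ⅑ (S(q) = 2 + (⅑)*(-17) = 2 - 17/9 = ⅑)
N(G) = -654 - G/9 (N(G) = 7 - (G/9 + 661) = 7 - (661 + G/9) = 7 + (-661 - G/9) = -654 - G/9)
D = 136 (D = -85 + 221 = 136)
1/(N(487 - 1*301) + D) = 1/((-654 - (487 - 1*301)/9) + 136) = 1/((-654 - (487 - 301)/9) + 136) = 1/((-654 - ⅑*186) + 136) = 1/((-654 - 62/3) + 136) = 1/(-2024/3 + 136) = 1/(-1616/3) = -3/1616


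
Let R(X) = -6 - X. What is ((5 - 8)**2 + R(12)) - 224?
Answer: -233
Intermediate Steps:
((5 - 8)**2 + R(12)) - 224 = ((5 - 8)**2 + (-6 - 1*12)) - 224 = ((-3)**2 + (-6 - 12)) - 224 = (9 - 18) - 224 = -9 - 224 = -233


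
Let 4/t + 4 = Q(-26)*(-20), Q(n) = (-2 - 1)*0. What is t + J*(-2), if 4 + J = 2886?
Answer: -5765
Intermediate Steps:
J = 2882 (J = -4 + 2886 = 2882)
Q(n) = 0 (Q(n) = -3*0 = 0)
t = -1 (t = 4/(-4 + 0*(-20)) = 4/(-4 + 0) = 4/(-4) = 4*(-¼) = -1)
t + J*(-2) = -1 + 2882*(-2) = -1 - 5764 = -5765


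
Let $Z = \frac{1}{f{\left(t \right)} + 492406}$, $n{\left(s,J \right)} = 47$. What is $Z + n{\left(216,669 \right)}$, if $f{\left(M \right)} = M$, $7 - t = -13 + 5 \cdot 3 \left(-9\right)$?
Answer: $\frac{23150368}{492561} \approx 47.0$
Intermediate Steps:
$t = 155$ ($t = 7 - \left(-13 + 5 \cdot 3 \left(-9\right)\right) = 7 - \left(-13 + 15 \left(-9\right)\right) = 7 - \left(-13 - 135\right) = 7 - -148 = 7 + 148 = 155$)
$Z = \frac{1}{492561}$ ($Z = \frac{1}{155 + 492406} = \frac{1}{492561} \approx 2.0302 \cdot 10^{-6}$)
$Z + n{\left(216,669 \right)} = \frac{1}{492561} + 47 = \frac{23150368}{492561}$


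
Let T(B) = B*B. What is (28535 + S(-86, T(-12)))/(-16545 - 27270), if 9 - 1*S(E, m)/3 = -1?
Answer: -5713/8763 ≈ -0.65195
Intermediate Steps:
T(B) = B²
S(E, m) = 30 (S(E, m) = 27 - 3*(-1) = 27 + 3 = 30)
(28535 + S(-86, T(-12)))/(-16545 - 27270) = (28535 + 30)/(-16545 - 27270) = 28565/(-43815) = 28565*(-1/43815) = -5713/8763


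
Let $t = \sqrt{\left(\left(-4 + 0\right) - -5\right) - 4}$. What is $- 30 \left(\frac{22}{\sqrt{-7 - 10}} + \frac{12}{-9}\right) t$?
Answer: $- \frac{660 \sqrt{51}}{17} + 40 i \sqrt{3} \approx -277.26 + 69.282 i$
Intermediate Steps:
$t = i \sqrt{3}$ ($t = \sqrt{\left(-4 + 5\right) - 4} = \sqrt{1 - 4} = \sqrt{-3} = i \sqrt{3} \approx 1.732 i$)
$- 30 \left(\frac{22}{\sqrt{-7 - 10}} + \frac{12}{-9}\right) t = - 30 \left(\frac{22}{\sqrt{-7 - 10}} + \frac{12}{-9}\right) i \sqrt{3} = - 30 \left(\frac{22}{\sqrt{-17}} + 12 \left(- \frac{1}{9}\right)\right) i \sqrt{3} = - 30 \left(\frac{22}{i \sqrt{17}} - \frac{4}{3}\right) i \sqrt{3} = - 30 \left(22 \left(- \frac{i \sqrt{17}}{17}\right) - \frac{4}{3}\right) i \sqrt{3} = - 30 \left(- \frac{22 i \sqrt{17}}{17} - \frac{4}{3}\right) i \sqrt{3} = - 30 \left(- \frac{4}{3} - \frac{22 i \sqrt{17}}{17}\right) i \sqrt{3} = \left(40 + \frac{660 i \sqrt{17}}{17}\right) i \sqrt{3} = i \sqrt{3} \left(40 + \frac{660 i \sqrt{17}}{17}\right)$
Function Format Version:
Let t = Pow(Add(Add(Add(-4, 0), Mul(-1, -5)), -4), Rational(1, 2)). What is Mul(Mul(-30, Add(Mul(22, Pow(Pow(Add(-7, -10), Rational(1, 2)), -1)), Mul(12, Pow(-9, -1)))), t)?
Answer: Add(Mul(Rational(-660, 17), Pow(51, Rational(1, 2))), Mul(40, I, Pow(3, Rational(1, 2)))) ≈ Add(-277.26, Mul(69.282, I))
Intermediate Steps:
t = Mul(I, Pow(3, Rational(1, 2))) (t = Pow(Add(Add(-4, 5), -4), Rational(1, 2)) = Pow(Add(1, -4), Rational(1, 2)) = Pow(-3, Rational(1, 2)) = Mul(I, Pow(3, Rational(1, 2))) ≈ Mul(1.7320, I))
Mul(Mul(-30, Add(Mul(22, Pow(Pow(Add(-7, -10), Rational(1, 2)), -1)), Mul(12, Pow(-9, -1)))), t) = Mul(Mul(-30, Add(Mul(22, Pow(Pow(Add(-7, -10), Rational(1, 2)), -1)), Mul(12, Pow(-9, -1)))), Mul(I, Pow(3, Rational(1, 2)))) = Mul(Mul(-30, Add(Mul(22, Pow(Pow(-17, Rational(1, 2)), -1)), Mul(12, Rational(-1, 9)))), Mul(I, Pow(3, Rational(1, 2)))) = Mul(Mul(-30, Add(Mul(22, Pow(Mul(I, Pow(17, Rational(1, 2))), -1)), Rational(-4, 3))), Mul(I, Pow(3, Rational(1, 2)))) = Mul(Mul(-30, Add(Mul(22, Mul(Rational(-1, 17), I, Pow(17, Rational(1, 2)))), Rational(-4, 3))), Mul(I, Pow(3, Rational(1, 2)))) = Mul(Mul(-30, Add(Mul(Rational(-22, 17), I, Pow(17, Rational(1, 2))), Rational(-4, 3))), Mul(I, Pow(3, Rational(1, 2)))) = Mul(Mul(-30, Add(Rational(-4, 3), Mul(Rational(-22, 17), I, Pow(17, Rational(1, 2))))), Mul(I, Pow(3, Rational(1, 2)))) = Mul(Add(40, Mul(Rational(660, 17), I, Pow(17, Rational(1, 2)))), Mul(I, Pow(3, Rational(1, 2)))) = Mul(I, Pow(3, Rational(1, 2)), Add(40, Mul(Rational(660, 17), I, Pow(17, Rational(1, 2)))))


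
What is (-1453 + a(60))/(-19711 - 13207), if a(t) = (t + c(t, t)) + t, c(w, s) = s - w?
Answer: 1333/32918 ≈ 0.040495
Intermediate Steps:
a(t) = 2*t (a(t) = (t + (t - t)) + t = (t + 0) + t = t + t = 2*t)
(-1453 + a(60))/(-19711 - 13207) = (-1453 + 2*60)/(-19711 - 13207) = (-1453 + 120)/(-32918) = -1333*(-1/32918) = 1333/32918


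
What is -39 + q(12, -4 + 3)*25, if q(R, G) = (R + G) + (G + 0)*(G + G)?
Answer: 286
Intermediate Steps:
q(R, G) = G + R + 2*G² (q(R, G) = (G + R) + G*(2*G) = (G + R) + 2*G² = G + R + 2*G²)
-39 + q(12, -4 + 3)*25 = -39 + ((-4 + 3) + 12 + 2*(-4 + 3)²)*25 = -39 + (-1 + 12 + 2*(-1)²)*25 = -39 + (-1 + 12 + 2*1)*25 = -39 + (-1 + 12 + 2)*25 = -39 + 13*25 = -39 + 325 = 286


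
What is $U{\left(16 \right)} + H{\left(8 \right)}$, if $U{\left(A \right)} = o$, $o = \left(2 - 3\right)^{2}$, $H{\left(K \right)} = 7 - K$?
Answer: $0$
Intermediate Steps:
$o = 1$ ($o = \left(-1\right)^{2} = 1$)
$U{\left(A \right)} = 1$
$U{\left(16 \right)} + H{\left(8 \right)} = 1 + \left(7 - 8\right) = 1 - 1 = 0$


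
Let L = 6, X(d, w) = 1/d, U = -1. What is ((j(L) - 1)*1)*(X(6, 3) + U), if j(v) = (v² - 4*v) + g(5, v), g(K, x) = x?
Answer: -85/6 ≈ -14.167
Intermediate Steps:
j(v) = v² - 3*v (j(v) = (v² - 4*v) + v = v² - 3*v)
((j(L) - 1)*1)*(X(6, 3) + U) = ((6*(-3 + 6) - 1)*1)*(1/6 - 1) = ((6*3 - 1)*1)*(⅙ - 1) = ((18 - 1)*1)*(-⅚) = (17*1)*(-⅚) = 17*(-⅚) = -85/6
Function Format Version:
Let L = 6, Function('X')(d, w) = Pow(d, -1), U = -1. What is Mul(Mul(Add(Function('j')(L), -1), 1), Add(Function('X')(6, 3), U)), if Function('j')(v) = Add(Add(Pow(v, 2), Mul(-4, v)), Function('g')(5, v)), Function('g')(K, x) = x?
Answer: Rational(-85, 6) ≈ -14.167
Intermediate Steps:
Function('j')(v) = Add(Pow(v, 2), Mul(-3, v)) (Function('j')(v) = Add(Add(Pow(v, 2), Mul(-4, v)), v) = Add(Pow(v, 2), Mul(-3, v)))
Mul(Mul(Add(Function('j')(L), -1), 1), Add(Function('X')(6, 3), U)) = Mul(Mul(Add(Mul(6, Add(-3, 6)), -1), 1), Add(Pow(6, -1), -1)) = Mul(Mul(Add(Mul(6, 3), -1), 1), Add(Rational(1, 6), -1)) = Mul(Mul(Add(18, -1), 1), Rational(-5, 6)) = Mul(Mul(17, 1), Rational(-5, 6)) = Mul(17, Rational(-5, 6)) = Rational(-85, 6)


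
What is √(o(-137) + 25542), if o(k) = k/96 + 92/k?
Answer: √276110443626/3288 ≈ 159.81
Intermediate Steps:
o(k) = 92/k + k/96 (o(k) = k*(1/96) + 92/k = k/96 + 92/k = 92/k + k/96)
√(o(-137) + 25542) = √((92/(-137) + (1/96)*(-137)) + 25542) = √((92*(-1/137) - 137/96) + 25542) = √((-92/137 - 137/96) + 25542) = √(-27601/13152 + 25542) = √(335900783/13152) = √276110443626/3288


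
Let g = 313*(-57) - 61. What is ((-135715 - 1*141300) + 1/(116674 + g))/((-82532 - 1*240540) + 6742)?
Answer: 3908760797/4463506680 ≈ 0.87572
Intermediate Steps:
g = -17902 (g = -17841 - 61 = -17902)
((-135715 - 1*141300) + 1/(116674 + g))/((-82532 - 1*240540) + 6742) = ((-135715 - 1*141300) + 1/(116674 - 17902))/((-82532 - 1*240540) + 6742) = ((-135715 - 141300) + 1/98772)/((-82532 - 240540) + 6742) = (-277015 + 1/98772)/(-323072 + 6742) = -27361325579/98772/(-316330) = -27361325579/98772*(-1/316330) = 3908760797/4463506680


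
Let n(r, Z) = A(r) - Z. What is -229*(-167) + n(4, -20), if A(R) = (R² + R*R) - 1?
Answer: 38294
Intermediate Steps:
A(R) = -1 + 2*R² (A(R) = (R² + R²) - 1 = 2*R² - 1 = -1 + 2*R²)
n(r, Z) = -1 - Z + 2*r² (n(r, Z) = (-1 + 2*r²) - Z = -1 - Z + 2*r²)
-229*(-167) + n(4, -20) = -229*(-167) + (-1 - 1*(-20) + 2*4²) = 38243 + (-1 + 20 + 2*16) = 38243 + (-1 + 20 + 32) = 38243 + 51 = 38294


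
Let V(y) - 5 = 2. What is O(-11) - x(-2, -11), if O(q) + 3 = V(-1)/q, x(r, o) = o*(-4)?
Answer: -524/11 ≈ -47.636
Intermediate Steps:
x(r, o) = -4*o
V(y) = 7 (V(y) = 5 + 2 = 7)
O(q) = -3 + 7/q
O(-11) - x(-2, -11) = (-3 + 7/(-11)) - (-4)*(-11) = (-3 + 7*(-1/11)) - 1*44 = (-3 - 7/11) - 44 = -40/11 - 44 = -524/11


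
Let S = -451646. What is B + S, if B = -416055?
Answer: -867701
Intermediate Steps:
B + S = -416055 - 451646 = -867701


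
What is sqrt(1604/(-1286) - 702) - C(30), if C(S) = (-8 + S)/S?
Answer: -11/15 + 2*I*sqrt(72689221)/643 ≈ -0.73333 + 26.519*I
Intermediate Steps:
C(S) = (-8 + S)/S
sqrt(1604/(-1286) - 702) - C(30) = sqrt(1604/(-1286) - 702) - (-8 + 30)/30 = sqrt(1604*(-1/1286) - 702) - 22/30 = sqrt(-802/643 - 702) - 1*11/15 = sqrt(-452188/643) - 11/15 = 2*I*sqrt(72689221)/643 - 11/15 = -11/15 + 2*I*sqrt(72689221)/643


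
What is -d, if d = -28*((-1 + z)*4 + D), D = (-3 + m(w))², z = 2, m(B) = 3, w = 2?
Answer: 112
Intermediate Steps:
D = 0 (D = (-3 + 3)² = 0² = 0)
d = -112 (d = -28*((-1 + 2)*4 + 0) = -28*(1*4 + 0) = -28*(4 + 0) = -28*4 = -112)
-d = -1*(-112) = 112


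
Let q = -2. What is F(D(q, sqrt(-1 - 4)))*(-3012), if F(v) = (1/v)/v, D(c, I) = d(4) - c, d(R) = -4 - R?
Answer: -251/3 ≈ -83.667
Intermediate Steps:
D(c, I) = -8 - c (D(c, I) = (-4 - 1*4) - c = (-4 - 4) - c = -8 - c)
F(v) = v**(-2) (F(v) = 1/(v*v) = v**(-2))
F(D(q, sqrt(-1 - 4)))*(-3012) = -3012/(-8 - 1*(-2))**2 = -3012/(-8 + 2)**2 = -3012/(-6)**2 = (1/36)*(-3012) = -251/3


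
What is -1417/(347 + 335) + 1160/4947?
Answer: -6218779/3373854 ≈ -1.8432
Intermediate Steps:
-1417/(347 + 335) + 1160/4947 = -1417/682 + 1160*(1/4947) = -1417*1/682 + 1160/4947 = -1417/682 + 1160/4947 = -6218779/3373854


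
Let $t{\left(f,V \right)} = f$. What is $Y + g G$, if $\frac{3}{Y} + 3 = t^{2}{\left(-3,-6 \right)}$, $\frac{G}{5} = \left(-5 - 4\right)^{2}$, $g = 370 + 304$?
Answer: $\frac{545941}{2} \approx 2.7297 \cdot 10^{5}$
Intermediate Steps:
$g = 674$
$G = 405$ ($G = 5 \left(-5 - 4\right)^{2} = 5 \left(-9\right)^{2} = 5 \cdot 81 = 405$)
$Y = \frac{1}{2}$ ($Y = \frac{3}{-3 + \left(-3\right)^{2}} = \frac{3}{-3 + 9} = \frac{3}{6} = 3 \cdot \frac{1}{6} = \frac{1}{2} \approx 0.5$)
$Y + g G = \frac{1}{2} + 674 \cdot 405 = \frac{1}{2} + 272970 = \frac{545941}{2}$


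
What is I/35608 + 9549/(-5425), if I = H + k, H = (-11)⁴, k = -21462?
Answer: -377024717/193173400 ≈ -1.9517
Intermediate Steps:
H = 14641
I = -6821 (I = 14641 - 21462 = -6821)
I/35608 + 9549/(-5425) = -6821/35608 + 9549/(-5425) = -6821*1/35608 + 9549*(-1/5425) = -6821/35608 - 9549/5425 = -377024717/193173400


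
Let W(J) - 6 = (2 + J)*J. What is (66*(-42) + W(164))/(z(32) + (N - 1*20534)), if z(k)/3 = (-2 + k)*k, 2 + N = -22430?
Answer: -12229/20043 ≈ -0.61014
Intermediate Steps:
N = -22432 (N = -2 - 22430 = -22432)
z(k) = 3*k*(-2 + k) (z(k) = 3*((-2 + k)*k) = 3*(k*(-2 + k)) = 3*k*(-2 + k))
W(J) = 6 + J*(2 + J) (W(J) = 6 + (2 + J)*J = 6 + J*(2 + J))
(66*(-42) + W(164))/(z(32) + (N - 1*20534)) = (66*(-42) + (6 + 164² + 2*164))/(3*32*(-2 + 32) + (-22432 - 1*20534)) = (-2772 + (6 + 26896 + 328))/(3*32*30 + (-22432 - 20534)) = (-2772 + 27230)/(2880 - 42966) = 24458/(-40086) = 24458*(-1/40086) = -12229/20043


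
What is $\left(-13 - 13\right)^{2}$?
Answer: $676$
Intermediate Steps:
$\left(-13 - 13\right)^{2} = \left(-26\right)^{2} = 676$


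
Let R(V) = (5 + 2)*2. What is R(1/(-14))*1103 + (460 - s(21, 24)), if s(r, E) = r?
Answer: 15881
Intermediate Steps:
R(V) = 14 (R(V) = 7*2 = 14)
R(1/(-14))*1103 + (460 - s(21, 24)) = 14*1103 + (460 - 1*21) = 15442 + (460 - 21) = 15442 + 439 = 15881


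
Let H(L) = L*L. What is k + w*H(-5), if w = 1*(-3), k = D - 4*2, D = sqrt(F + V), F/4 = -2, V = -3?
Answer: -83 + I*sqrt(11) ≈ -83.0 + 3.3166*I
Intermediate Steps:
F = -8 (F = 4*(-2) = -8)
D = I*sqrt(11) (D = sqrt(-8 - 3) = sqrt(-11) = I*sqrt(11) ≈ 3.3166*I)
H(L) = L**2
k = -8 + I*sqrt(11) (k = I*sqrt(11) - 4*2 = I*sqrt(11) - 8 = -8 + I*sqrt(11) ≈ -8.0 + 3.3166*I)
w = -3
k + w*H(-5) = (-8 + I*sqrt(11)) - 3*(-5)**2 = (-8 + I*sqrt(11)) - 3*25 = (-8 + I*sqrt(11)) - 75 = -83 + I*sqrt(11)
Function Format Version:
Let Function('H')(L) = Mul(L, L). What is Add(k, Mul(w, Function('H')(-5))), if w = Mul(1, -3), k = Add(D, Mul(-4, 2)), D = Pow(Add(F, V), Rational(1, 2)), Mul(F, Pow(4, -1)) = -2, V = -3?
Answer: Add(-83, Mul(I, Pow(11, Rational(1, 2)))) ≈ Add(-83.000, Mul(3.3166, I))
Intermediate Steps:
F = -8 (F = Mul(4, -2) = -8)
D = Mul(I, Pow(11, Rational(1, 2))) (D = Pow(Add(-8, -3), Rational(1, 2)) = Pow(-11, Rational(1, 2)) = Mul(I, Pow(11, Rational(1, 2))) ≈ Mul(3.3166, I))
Function('H')(L) = Pow(L, 2)
k = Add(-8, Mul(I, Pow(11, Rational(1, 2)))) (k = Add(Mul(I, Pow(11, Rational(1, 2))), Mul(-4, 2)) = Add(Mul(I, Pow(11, Rational(1, 2))), -8) = Add(-8, Mul(I, Pow(11, Rational(1, 2)))) ≈ Add(-8.0000, Mul(3.3166, I)))
w = -3
Add(k, Mul(w, Function('H')(-5))) = Add(Add(-8, Mul(I, Pow(11, Rational(1, 2)))), Mul(-3, Pow(-5, 2))) = Add(Add(-8, Mul(I, Pow(11, Rational(1, 2)))), Mul(-3, 25)) = Add(Add(-8, Mul(I, Pow(11, Rational(1, 2)))), -75) = Add(-83, Mul(I, Pow(11, Rational(1, 2))))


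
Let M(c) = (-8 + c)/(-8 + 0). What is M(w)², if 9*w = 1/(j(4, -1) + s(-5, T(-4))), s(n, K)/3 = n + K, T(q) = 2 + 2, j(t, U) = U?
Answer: 83521/82944 ≈ 1.0070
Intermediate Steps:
T(q) = 4
s(n, K) = 3*K + 3*n (s(n, K) = 3*(n + K) = 3*(K + n) = 3*K + 3*n)
w = -1/36 (w = 1/(9*(-1 + (3*4 + 3*(-5)))) = 1/(9*(-1 + (12 - 15))) = 1/(9*(-1 - 3)) = (⅑)/(-4) = (⅑)*(-¼) = -1/36 ≈ -0.027778)
M(c) = 1 - c/8 (M(c) = (-8 + c)/(-8) = (-8 + c)*(-⅛) = 1 - c/8)
M(w)² = (1 - ⅛*(-1/36))² = (1 + 1/288)² = (289/288)² = 83521/82944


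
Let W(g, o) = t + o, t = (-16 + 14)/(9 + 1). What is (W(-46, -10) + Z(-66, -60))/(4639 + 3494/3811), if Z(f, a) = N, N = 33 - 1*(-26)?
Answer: 929884/88413615 ≈ 0.010517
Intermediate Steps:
t = -⅕ (t = -2/10 = -2*⅒ = -⅕ ≈ -0.20000)
W(g, o) = -⅕ + o
N = 59 (N = 33 + 26 = 59)
Z(f, a) = 59
(W(-46, -10) + Z(-66, -60))/(4639 + 3494/3811) = ((-⅕ - 10) + 59)/(4639 + 3494/3811) = (-51/5 + 59)/(4639 + 3494*(1/3811)) = 244/(5*(4639 + 3494/3811)) = 244/(5*(17682723/3811)) = (244/5)*(3811/17682723) = 929884/88413615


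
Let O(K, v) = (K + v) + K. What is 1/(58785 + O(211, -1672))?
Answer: 1/57535 ≈ 1.7381e-5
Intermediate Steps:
O(K, v) = v + 2*K
1/(58785 + O(211, -1672)) = 1/(58785 + (-1672 + 2*211)) = 1/(58785 + (-1672 + 422)) = 1/(58785 - 1250) = 1/57535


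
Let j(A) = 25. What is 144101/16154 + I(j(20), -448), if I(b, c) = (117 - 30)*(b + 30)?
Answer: 77440991/16154 ≈ 4793.9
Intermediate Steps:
I(b, c) = 2610 + 87*b (I(b, c) = 87*(30 + b) = 2610 + 87*b)
144101/16154 + I(j(20), -448) = 144101/16154 + (2610 + 87*25) = 144101*(1/16154) + (2610 + 2175) = 144101/16154 + 4785 = 77440991/16154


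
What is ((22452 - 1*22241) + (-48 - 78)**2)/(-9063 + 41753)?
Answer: 16087/32690 ≈ 0.49211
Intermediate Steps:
((22452 - 1*22241) + (-48 - 78)**2)/(-9063 + 41753) = ((22452 - 22241) + (-126)**2)/32690 = (211 + 15876)*(1/32690) = 16087*(1/32690) = 16087/32690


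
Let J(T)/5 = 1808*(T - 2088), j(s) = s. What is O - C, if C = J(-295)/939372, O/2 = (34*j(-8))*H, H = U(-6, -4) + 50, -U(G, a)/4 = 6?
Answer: -3316233812/234843 ≈ -14121.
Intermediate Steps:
U(G, a) = -24 (U(G, a) = -4*6 = -24)
H = 26 (H = -24 + 50 = 26)
J(T) = -18875520 + 9040*T (J(T) = 5*(1808*(T - 2088)) = 5*(1808*(-2088 + T)) = 5*(-3775104 + 1808*T) = -18875520 + 9040*T)
O = -14144 (O = 2*((34*(-8))*26) = 2*(-272*26) = 2*(-7072) = -14144)
C = -5385580/234843 (C = (-18875520 + 9040*(-295))/939372 = (-18875520 - 2666800)*(1/939372) = -21542320*1/939372 = -5385580/234843 ≈ -22.933)
O - C = -14144 - 1*(-5385580/234843) = -14144 + 5385580/234843 = -3316233812/234843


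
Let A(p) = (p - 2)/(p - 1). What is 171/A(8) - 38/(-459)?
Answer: 183217/918 ≈ 199.58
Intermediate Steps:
A(p) = (-2 + p)/(-1 + p)
171/A(8) - 38/(-459) = 171/(((-2 + 8)/(-1 + 8))) - 38/(-459) = 171/((6/7)) - 38*(-1/459) = 171/(((⅐)*6)) + 38/459 = 171/(6/7) + 38/459 = 171*(7/6) + 38/459 = 399/2 + 38/459 = 183217/918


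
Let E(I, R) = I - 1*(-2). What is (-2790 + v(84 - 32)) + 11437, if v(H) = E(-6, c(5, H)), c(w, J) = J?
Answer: 8643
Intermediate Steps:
E(I, R) = 2 + I (E(I, R) = I + 2 = 2 + I)
v(H) = -4 (v(H) = 2 - 6 = -4)
(-2790 + v(84 - 32)) + 11437 = (-2790 - 4) + 11437 = -2794 + 11437 = 8643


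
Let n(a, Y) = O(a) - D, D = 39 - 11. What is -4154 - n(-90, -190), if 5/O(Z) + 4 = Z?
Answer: -387839/94 ≈ -4125.9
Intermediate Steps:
O(Z) = 5/(-4 + Z)
D = 28
n(a, Y) = -28 + 5/(-4 + a) (n(a, Y) = 5/(-4 + a) - 1*28 = 5/(-4 + a) - 28 = -28 + 5/(-4 + a))
-4154 - n(-90, -190) = -4154 - (117 - 28*(-90))/(-4 - 90) = -4154 - (117 + 2520)/(-94) = -4154 - (-1)*2637/94 = -4154 - 1*(-2637/94) = -4154 + 2637/94 = -387839/94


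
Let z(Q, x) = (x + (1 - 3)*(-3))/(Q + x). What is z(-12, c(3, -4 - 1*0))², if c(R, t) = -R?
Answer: 1/25 ≈ 0.040000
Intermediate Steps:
z(Q, x) = (6 + x)/(Q + x) (z(Q, x) = (x - 2*(-3))/(Q + x) = (x + 6)/(Q + x) = (6 + x)/(Q + x))
z(-12, c(3, -4 - 1*0))² = ((6 - 1*3)/(-12 - 1*3))² = ((6 - 3)/(-12 - 3))² = (3/(-15))² = (-1/15*3)² = (-⅕)² = 1/25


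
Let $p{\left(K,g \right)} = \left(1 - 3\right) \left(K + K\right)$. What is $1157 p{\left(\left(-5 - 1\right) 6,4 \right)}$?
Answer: $166608$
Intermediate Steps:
$p{\left(K,g \right)} = - 4 K$ ($p{\left(K,g \right)} = - 2 \cdot 2 K = - 4 K$)
$1157 p{\left(\left(-5 - 1\right) 6,4 \right)} = 1157 \left(- 4 \left(-5 - 1\right) 6\right) = 1157 \left(- 4 \left(\left(-6\right) 6\right)\right) = 1157 \left(\left(-4\right) \left(-36\right)\right) = 1157 \cdot 144 = 166608$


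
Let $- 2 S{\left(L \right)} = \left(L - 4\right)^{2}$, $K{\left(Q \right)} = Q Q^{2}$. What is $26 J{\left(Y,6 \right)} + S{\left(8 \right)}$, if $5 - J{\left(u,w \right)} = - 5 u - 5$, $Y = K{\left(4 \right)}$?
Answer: $8572$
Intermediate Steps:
$K{\left(Q \right)} = Q^{3}$
$Y = 64$ ($Y = 4^{3} = 64$)
$S{\left(L \right)} = - \frac{\left(-4 + L\right)^{2}}{2}$ ($S{\left(L \right)} = - \frac{\left(L - 4\right)^{2}}{2} = - \frac{\left(-4 + L\right)^{2}}{2}$)
$J{\left(u,w \right)} = 10 + 5 u$ ($J{\left(u,w \right)} = 5 - \left(- 5 u - 5\right) = 5 - \left(-5 - 5 u\right) = 5 + \left(5 + 5 u\right) = 10 + 5 u$)
$26 J{\left(Y,6 \right)} + S{\left(8 \right)} = 26 \left(10 + 5 \cdot 64\right) - \frac{\left(-4 + 8\right)^{2}}{2} = 26 \left(10 + 320\right) - \frac{4^{2}}{2} = 26 \cdot 330 - 8 = 8580 - 8 = 8572$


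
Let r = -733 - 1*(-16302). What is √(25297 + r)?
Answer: 7*√834 ≈ 202.15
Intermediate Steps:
r = 15569 (r = -733 + 16302 = 15569)
√(25297 + r) = √(25297 + 15569) = √40866 = 7*√834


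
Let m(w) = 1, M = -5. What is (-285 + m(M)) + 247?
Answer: -37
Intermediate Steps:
(-285 + m(M)) + 247 = (-285 + 1) + 247 = -284 + 247 = -37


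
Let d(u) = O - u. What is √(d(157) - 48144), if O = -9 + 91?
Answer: I*√48219 ≈ 219.59*I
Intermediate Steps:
O = 82
d(u) = 82 - u
√(d(157) - 48144) = √((82 - 1*157) - 48144) = √((82 - 157) - 48144) = √(-75 - 48144) = √(-48219) = I*√48219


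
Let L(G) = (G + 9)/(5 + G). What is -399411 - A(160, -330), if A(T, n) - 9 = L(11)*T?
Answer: -399620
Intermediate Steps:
L(G) = (9 + G)/(5 + G)
A(T, n) = 9 + 5*T/4 (A(T, n) = 9 + ((9 + 11)/(5 + 11))*T = 9 + (20/16)*T = 9 + ((1/16)*20)*T = 9 + 5*T/4)
-399411 - A(160, -330) = -399411 - (9 + (5/4)*160) = -399411 - (9 + 200) = -399411 - 1*209 = -399411 - 209 = -399620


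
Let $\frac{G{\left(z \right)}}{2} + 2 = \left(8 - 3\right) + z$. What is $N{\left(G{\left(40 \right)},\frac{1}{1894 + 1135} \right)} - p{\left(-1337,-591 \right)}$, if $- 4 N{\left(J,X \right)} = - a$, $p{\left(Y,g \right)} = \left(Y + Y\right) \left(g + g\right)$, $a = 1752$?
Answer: $-3160230$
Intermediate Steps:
$p{\left(Y,g \right)} = 4 Y g$ ($p{\left(Y,g \right)} = 2 Y 2 g = 4 Y g$)
$G{\left(z \right)} = 6 + 2 z$ ($G{\left(z \right)} = -4 + 2 \left(\left(8 - 3\right) + z\right) = -4 + 2 \left(5 + z\right) = -4 + \left(10 + 2 z\right) = 6 + 2 z$)
$N{\left(J,X \right)} = 438$ ($N{\left(J,X \right)} = - \frac{\left(-1\right) 1752}{4} = \left(- \frac{1}{4}\right) \left(-1752\right) = 438$)
$N{\left(G{\left(40 \right)},\frac{1}{1894 + 1135} \right)} - p{\left(-1337,-591 \right)} = 438 - 4 \left(-1337\right) \left(-591\right) = 438 - 3160668 = -3160230$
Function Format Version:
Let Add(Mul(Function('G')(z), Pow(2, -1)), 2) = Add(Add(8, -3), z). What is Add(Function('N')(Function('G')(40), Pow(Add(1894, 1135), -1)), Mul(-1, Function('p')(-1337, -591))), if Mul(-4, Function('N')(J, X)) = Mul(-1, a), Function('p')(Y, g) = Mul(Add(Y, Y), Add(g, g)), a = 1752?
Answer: -3160230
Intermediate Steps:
Function('p')(Y, g) = Mul(4, Y, g) (Function('p')(Y, g) = Mul(Mul(2, Y), Mul(2, g)) = Mul(4, Y, g))
Function('G')(z) = Add(6, Mul(2, z)) (Function('G')(z) = Add(-4, Mul(2, Add(Add(8, -3), z))) = Add(-4, Mul(2, Add(5, z))) = Add(-4, Add(10, Mul(2, z))) = Add(6, Mul(2, z)))
Function('N')(J, X) = 438 (Function('N')(J, X) = Mul(Rational(-1, 4), Mul(-1, 1752)) = Mul(Rational(-1, 4), -1752) = 438)
Add(Function('N')(Function('G')(40), Pow(Add(1894, 1135), -1)), Mul(-1, Function('p')(-1337, -591))) = Add(438, Mul(-1, Mul(4, -1337, -591))) = Add(438, Mul(-1, 3160668)) = Add(438, -3160668) = -3160230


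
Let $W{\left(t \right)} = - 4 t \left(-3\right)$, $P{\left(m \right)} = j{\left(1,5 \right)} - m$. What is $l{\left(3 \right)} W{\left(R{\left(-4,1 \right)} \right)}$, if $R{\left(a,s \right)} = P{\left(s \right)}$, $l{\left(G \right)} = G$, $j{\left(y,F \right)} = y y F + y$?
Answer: $180$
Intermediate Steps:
$j{\left(y,F \right)} = y + F y^{2}$ ($j{\left(y,F \right)} = y^{2} F + y = F y^{2} + y = y + F y^{2}$)
$P{\left(m \right)} = 6 - m$ ($P{\left(m \right)} = 1 \left(1 + 5 \cdot 1\right) - m = 1 \left(1 + 5\right) - m = 1 \cdot 6 - m = 6 - m$)
$R{\left(a,s \right)} = 6 - s$
$W{\left(t \right)} = 12 t$
$l{\left(3 \right)} W{\left(R{\left(-4,1 \right)} \right)} = 3 \cdot 12 \left(6 - 1\right) = 3 \cdot 12 \cdot 5 = 3 \cdot 60 = 180$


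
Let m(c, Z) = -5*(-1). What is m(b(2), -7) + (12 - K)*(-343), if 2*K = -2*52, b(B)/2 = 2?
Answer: -21947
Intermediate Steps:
b(B) = 4 (b(B) = 2*2 = 4)
K = -52 (K = (-2*52)/2 = (½)*(-104) = -52)
m(c, Z) = 5
m(b(2), -7) + (12 - K)*(-343) = 5 + (12 - 1*(-52))*(-343) = 5 + (12 + 52)*(-343) = 5 + 64*(-343) = 5 - 21952 = -21947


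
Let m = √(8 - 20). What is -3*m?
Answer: -6*I*√3 ≈ -10.392*I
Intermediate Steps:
m = 2*I*√3 (m = √(-12) = 2*I*√3 ≈ 3.4641*I)
-3*m = -6*I*√3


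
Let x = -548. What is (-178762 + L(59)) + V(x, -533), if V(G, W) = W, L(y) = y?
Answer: -179236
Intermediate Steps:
(-178762 + L(59)) + V(x, -533) = (-178762 + 59) - 533 = -178703 - 533 = -179236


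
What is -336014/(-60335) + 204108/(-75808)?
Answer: 3289423283/1143468920 ≈ 2.8767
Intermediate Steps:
-336014/(-60335) + 204108/(-75808) = -336014*(-1/60335) + 204108*(-1/75808) = 336014/60335 - 51027/18952 = 3289423283/1143468920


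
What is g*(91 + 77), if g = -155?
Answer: -26040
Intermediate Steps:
g*(91 + 77) = -155*(91 + 77) = -155*168 = -26040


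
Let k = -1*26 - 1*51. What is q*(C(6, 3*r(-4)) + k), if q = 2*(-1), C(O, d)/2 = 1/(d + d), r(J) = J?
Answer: 925/6 ≈ 154.17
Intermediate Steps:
C(O, d) = 1/d (C(O, d) = 2/(d + d) = 2/((2*d)) = 2*(1/(2*d)) = 1/d)
q = -2
k = -77 (k = -26 - 51 = -77)
q*(C(6, 3*r(-4)) + k) = -2*(1/(3*(-4)) - 77) = -2*(1/(-12) - 77) = -2*(-1/12 - 77) = -2*(-925/12) = 925/6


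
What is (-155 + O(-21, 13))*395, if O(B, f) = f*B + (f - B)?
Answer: -155630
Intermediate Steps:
O(B, f) = f - B + B*f (O(B, f) = B*f + (f - B) = f - B + B*f)
(-155 + O(-21, 13))*395 = (-155 + (13 - 1*(-21) - 21*13))*395 = (-155 + (13 + 21 - 273))*395 = (-155 - 239)*395 = -394*395 = -155630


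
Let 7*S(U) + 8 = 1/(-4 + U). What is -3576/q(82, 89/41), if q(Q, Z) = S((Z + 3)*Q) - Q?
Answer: 10513440/244439 ≈ 43.010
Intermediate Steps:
S(U) = -8/7 + 1/(7*(-4 + U))
q(Q, Z) = -Q + (33 - 8*Q*(3 + Z))/(7*(-4 + Q*(3 + Z))) (q(Q, Z) = (33 - 8*(Z + 3)*Q)/(7*(-4 + (Z + 3)*Q)) - Q = (33 - 8*(3 + Z)*Q)/(7*(-4 + (3 + Z)*Q)) - Q = (33 - 8*Q*(3 + Z))/(7*(-4 + Q*(3 + Z))) - Q = -Q + (33 - 8*Q*(3 + Z))/(7*(-4 + Q*(3 + Z))))
-3576/q(82, 89/41) = -3576*7*(-4 + 82*(3 + 89/41))/(33 - 8*82*(3 + 89/41) - 7*82*(-4 + 82*(3 + 89/41))) = -3576*7*(-4 + 82*(212/41))/(33 - 8*82*212/41 - 7*82*(-4 + 82*(212/41))) = -3576*7*(-4 + 424)/(33 - 3392 - 7*82*(-4 + 424)) = -3576*2940/(33 - 3392 - 7*82*420) = -3576*2940/(33 - 3392 - 241080) = -3576/((1/7)*(1/420)*(-244439)) = -3576/(-244439/2940) = -3576*(-2940/244439) = 10513440/244439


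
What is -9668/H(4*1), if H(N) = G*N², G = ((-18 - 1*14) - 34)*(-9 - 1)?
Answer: -2417/2640 ≈ -0.91553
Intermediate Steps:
G = 660 (G = ((-18 - 14) - 34)*(-10) = (-32 - 34)*(-10) = -66*(-10) = 660)
H(N) = 660*N²
-9668/H(4*1) = -9668/(660*(4*1)²) = -9668/(660*4²) = -9668/(660*16) = -9668/10560 = -9668*1/10560 = -2417/2640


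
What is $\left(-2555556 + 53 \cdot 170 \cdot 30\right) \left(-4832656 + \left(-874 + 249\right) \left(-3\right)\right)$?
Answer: $11039571264936$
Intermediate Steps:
$\left(-2555556 + 53 \cdot 170 \cdot 30\right) \left(-4832656 + \left(-874 + 249\right) \left(-3\right)\right) = \left(-2555556 + 9010 \cdot 30\right) \left(-4832656 - -1875\right) = \left(-2555556 + 270300\right) \left(-4832656 + 1875\right) = \left(-2285256\right) \left(-4830781\right) = 11039571264936$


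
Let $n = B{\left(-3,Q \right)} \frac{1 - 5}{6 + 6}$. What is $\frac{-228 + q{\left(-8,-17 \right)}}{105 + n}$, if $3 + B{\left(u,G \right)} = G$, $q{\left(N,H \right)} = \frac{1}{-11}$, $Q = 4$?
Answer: $- \frac{7527}{3454} \approx -2.1792$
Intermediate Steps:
$q{\left(N,H \right)} = - \frac{1}{11}$
$B{\left(u,G \right)} = -3 + G$
$n = - \frac{1}{3}$ ($n = \left(-3 + 4\right) \frac{1 - 5}{6 + 6} = 1 \left(- \frac{4}{12}\right) = 1 \left(\left(-4\right) \frac{1}{12}\right) = 1 \left(- \frac{1}{3}\right) = - \frac{1}{3} \approx -0.33333$)
$\frac{-228 + q{\left(-8,-17 \right)}}{105 + n} = \frac{-228 - \frac{1}{11}}{105 - \frac{1}{3}} = - \frac{2509}{11 \cdot \frac{314}{3}} = \left(- \frac{2509}{11}\right) \frac{3}{314} = - \frac{7527}{3454}$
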